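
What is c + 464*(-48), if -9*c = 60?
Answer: -66836/3 ≈ -22279.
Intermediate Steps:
c = -20/3 (c = -⅑*60 = -20/3 ≈ -6.6667)
c + 464*(-48) = -20/3 + 464*(-48) = -20/3 - 22272 = -66836/3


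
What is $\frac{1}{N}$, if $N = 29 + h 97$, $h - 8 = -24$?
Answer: $- \frac{1}{1523} \approx -0.0006566$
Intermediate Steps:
$h = -16$ ($h = 8 - 24 = -16$)
$N = -1523$ ($N = 29 - 1552 = -1523$)
$\frac{1}{N} = \frac{1}{-1523} = - \frac{1}{1523}$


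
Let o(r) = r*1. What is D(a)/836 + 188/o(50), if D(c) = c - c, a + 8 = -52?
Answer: 94/25 ≈ 3.7600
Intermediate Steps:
o(r) = r
a = -60 (a = -8 - 52 = -60)
D(c) = 0
D(a)/836 + 188/o(50) = 0/836 + 188/50 = 0*(1/836) + 188*(1/50) = 0 + 94/25 = 94/25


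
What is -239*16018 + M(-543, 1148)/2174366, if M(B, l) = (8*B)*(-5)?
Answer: -4162064842406/1087183 ≈ -3.8283e+6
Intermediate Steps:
M(B, l) = -40*B
-239*16018 + M(-543, 1148)/2174366 = -239*16018 - 40*(-543)/2174366 = -3828302 + 21720*(1/2174366) = -3828302 + 10860/1087183 = -4162064842406/1087183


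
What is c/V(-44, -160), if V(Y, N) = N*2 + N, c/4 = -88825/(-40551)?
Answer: -17765/973224 ≈ -0.018254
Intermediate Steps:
c = 355300/40551 (c = 4*(-88825/(-40551)) = 4*(-88825*(-1/40551)) = 4*(88825/40551) = 355300/40551 ≈ 8.7618)
V(Y, N) = 3*N (V(Y, N) = 2*N + N = 3*N)
c/V(-44, -160) = 355300/(40551*((3*(-160)))) = (355300/40551)/(-480) = (355300/40551)*(-1/480) = -17765/973224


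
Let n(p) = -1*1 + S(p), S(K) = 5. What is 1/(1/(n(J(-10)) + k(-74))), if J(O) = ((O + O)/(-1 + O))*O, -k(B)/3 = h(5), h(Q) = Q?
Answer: -11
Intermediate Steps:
k(B) = -15 (k(B) = -3*5 = -15)
J(O) = 2*O**2/(-1 + O) (J(O) = ((2*O)/(-1 + O))*O = (2*O/(-1 + O))*O = 2*O**2/(-1 + O))
n(p) = 4 (n(p) = -1*1 + 5 = -1 + 5 = 4)
1/(1/(n(J(-10)) + k(-74))) = 1/(1/(4 - 15)) = 1/(1/(-11)) = 1/(-1/11) = -11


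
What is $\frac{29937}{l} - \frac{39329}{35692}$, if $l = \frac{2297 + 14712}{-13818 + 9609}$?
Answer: $- \frac{4498033446397}{607085228} \approx -7409.2$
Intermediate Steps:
$l = - \frac{17009}{4209}$ ($l = \frac{17009}{-4209} = 17009 \left(- \frac{1}{4209}\right) = - \frac{17009}{4209} \approx -4.0411$)
$\frac{29937}{l} - \frac{39329}{35692} = \frac{29937}{- \frac{17009}{4209}} - \frac{39329}{35692} = 29937 \left(- \frac{4209}{17009}\right) - \frac{39329}{35692} = - \frac{126004833}{17009} - \frac{39329}{35692} = - \frac{4498033446397}{607085228}$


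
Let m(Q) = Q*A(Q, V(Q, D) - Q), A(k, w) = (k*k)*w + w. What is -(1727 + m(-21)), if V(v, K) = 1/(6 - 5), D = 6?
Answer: 202477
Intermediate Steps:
V(v, K) = 1 (V(v, K) = 1/1 = 1)
A(k, w) = w + w*k² (A(k, w) = k²*w + w = w*k² + w = w + w*k²)
m(Q) = Q*(1 + Q²)*(1 - Q) (m(Q) = Q*((1 - Q)*(1 + Q²)) = Q*((1 + Q²)*(1 - Q)) = Q*(1 + Q²)*(1 - Q))
-(1727 + m(-21)) = -(1727 - 1*(-21)*(1 + (-21)²)*(-1 - 21)) = -(1727 - 1*(-21)*(1 + 441)*(-22)) = -(1727 - 1*(-21)*442*(-22)) = -(1727 - 204204) = -1*(-202477) = 202477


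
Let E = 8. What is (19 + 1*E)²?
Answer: 729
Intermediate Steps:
(19 + 1*E)² = (19 + 1*8)² = (19 + 8)² = 27² = 729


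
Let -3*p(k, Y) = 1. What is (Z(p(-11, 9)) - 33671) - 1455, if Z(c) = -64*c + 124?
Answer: -104942/3 ≈ -34981.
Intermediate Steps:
p(k, Y) = -⅓ (p(k, Y) = -⅓*1 = -⅓)
Z(c) = 124 - 64*c
(Z(p(-11, 9)) - 33671) - 1455 = ((124 - 64*(-⅓)) - 33671) - 1455 = ((124 + 64/3) - 33671) - 1455 = (436/3 - 33671) - 1455 = -100577/3 - 1455 = -104942/3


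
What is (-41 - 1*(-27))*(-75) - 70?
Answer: 980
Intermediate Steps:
(-41 - 1*(-27))*(-75) - 70 = (-41 + 27)*(-75) - 70 = -14*(-75) - 70 = 1050 - 70 = 980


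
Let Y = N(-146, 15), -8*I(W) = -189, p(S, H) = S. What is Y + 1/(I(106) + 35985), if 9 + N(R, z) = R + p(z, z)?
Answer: -40329652/288069 ≈ -140.00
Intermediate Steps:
I(W) = 189/8 (I(W) = -⅛*(-189) = 189/8)
N(R, z) = -9 + R + z (N(R, z) = -9 + (R + z) = -9 + R + z)
Y = -140 (Y = -9 - 146 + 15 = -140)
Y + 1/(I(106) + 35985) = -140 + 1/(189/8 + 35985) = -140 + 1/(288069/8) = -140 + 8/288069 = -40329652/288069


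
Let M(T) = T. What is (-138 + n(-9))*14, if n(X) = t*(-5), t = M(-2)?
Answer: -1792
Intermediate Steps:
t = -2
n(X) = 10 (n(X) = -2*(-5) = 10)
(-138 + n(-9))*14 = (-138 + 10)*14 = -128*14 = -1792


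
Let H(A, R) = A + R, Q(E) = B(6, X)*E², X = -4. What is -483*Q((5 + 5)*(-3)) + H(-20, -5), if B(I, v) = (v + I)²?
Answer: -1738825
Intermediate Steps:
B(I, v) = (I + v)²
Q(E) = 4*E² (Q(E) = (6 - 4)²*E² = 2²*E² = 4*E²)
-483*Q((5 + 5)*(-3)) + H(-20, -5) = -1932*((5 + 5)*(-3))² + (-20 - 5) = -1932*(10*(-3))² - 25 = -1932*(-30)² - 25 = -1932*900 - 25 = -483*3600 - 25 = -1738800 - 25 = -1738825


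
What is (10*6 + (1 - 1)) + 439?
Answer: 499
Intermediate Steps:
(10*6 + (1 - 1)) + 439 = (60 + 0) + 439 = 60 + 439 = 499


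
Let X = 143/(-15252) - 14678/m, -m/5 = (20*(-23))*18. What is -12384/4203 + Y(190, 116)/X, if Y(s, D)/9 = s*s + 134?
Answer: -500844613092743/558914006 ≈ -8.9610e+5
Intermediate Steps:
m = 41400 (m = -5*20*(-23)*18 = -(-2300)*18 = -5*(-8280) = 41400)
Y(s, D) = 1206 + 9*s² (Y(s, D) = 9*(s*s + 134) = 9*(s² + 134) = 9*(134 + s²) = 1206 + 9*s²)
X = -2393636/6577425 (X = 143/(-15252) - 14678/41400 = 143*(-1/15252) - 14678*1/41400 = -143/15252 - 7339/20700 = -2393636/6577425 ≈ -0.36392)
-12384/4203 + Y(190, 116)/X = -12384/4203 + (1206 + 9*190²)/(-2393636/6577425) = -12384*1/4203 + (1206 + 9*36100)*(-6577425/2393636) = -1376/467 + (1206 + 324900)*(-6577425/2393636) = -1376/467 + 326106*(-6577425/2393636) = -1376/467 - 1072468878525/1196818 = -500844613092743/558914006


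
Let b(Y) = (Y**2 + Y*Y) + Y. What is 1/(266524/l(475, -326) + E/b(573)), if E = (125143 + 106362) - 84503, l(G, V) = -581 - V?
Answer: -600695/627707346 ≈ -0.00095697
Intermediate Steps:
b(Y) = Y + 2*Y**2 (b(Y) = (Y**2 + Y**2) + Y = 2*Y**2 + Y = Y + 2*Y**2)
E = 147002 (E = 231505 - 84503 = 147002)
1/(266524/l(475, -326) + E/b(573)) = 1/(266524/(-581 - 1*(-326)) + 147002/((573*(1 + 2*573)))) = 1/(266524/(-581 + 326) + 147002/((573*(1 + 1146)))) = 1/(266524/(-255) + 147002/((573*1147))) = 1/(266524*(-1/255) + 147002/657231) = 1/(-266524/255 + 147002*(1/657231)) = 1/(-266524/255 + 4742/21201) = 1/(-627707346/600695) = -600695/627707346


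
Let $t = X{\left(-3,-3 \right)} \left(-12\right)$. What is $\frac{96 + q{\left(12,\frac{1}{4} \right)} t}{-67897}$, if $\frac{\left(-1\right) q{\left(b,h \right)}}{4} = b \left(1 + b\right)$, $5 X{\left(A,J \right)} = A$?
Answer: $\frac{21984}{339485} \approx 0.064757$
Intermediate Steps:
$X{\left(A,J \right)} = \frac{A}{5}$
$q{\left(b,h \right)} = - 4 b \left(1 + b\right)$
$t = \frac{36}{5}$ ($t = \frac{1}{5} \left(-3\right) \left(-12\right) = \left(- \frac{3}{5}\right) \left(-12\right) = \frac{36}{5} \approx 7.2$)
$\frac{96 + q{\left(12,\frac{1}{4} \right)} t}{-67897} = \frac{96 + \left(-4\right) 12 \left(1 + 12\right) \frac{36}{5}}{-67897} = \left(96 + \left(-4\right) 12 \cdot 13 \cdot \frac{36}{5}\right) \left(- \frac{1}{67897}\right) = \left(96 - \frac{22464}{5}\right) \left(- \frac{1}{67897}\right) = \left(- \frac{21984}{5}\right) \left(- \frac{1}{67897}\right) = \frac{21984}{339485}$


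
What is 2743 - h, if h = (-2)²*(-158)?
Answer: 3375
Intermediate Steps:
h = -632 (h = 4*(-158) = -632)
2743 - h = 2743 - 1*(-632) = 2743 + 632 = 3375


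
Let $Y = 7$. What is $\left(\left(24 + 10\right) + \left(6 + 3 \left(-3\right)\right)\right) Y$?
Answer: $217$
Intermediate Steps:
$\left(\left(24 + 10\right) + \left(6 + 3 \left(-3\right)\right)\right) Y = \left(\left(24 + 10\right) + \left(6 + 3 \left(-3\right)\right)\right) 7 = \left(34 + \left(6 - 9\right)\right) 7 = \left(34 - 3\right) 7 = 31 \cdot 7 = 217$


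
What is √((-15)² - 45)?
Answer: 6*√5 ≈ 13.416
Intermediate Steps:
√((-15)² - 45) = √(225 - 45) = √180 = 6*√5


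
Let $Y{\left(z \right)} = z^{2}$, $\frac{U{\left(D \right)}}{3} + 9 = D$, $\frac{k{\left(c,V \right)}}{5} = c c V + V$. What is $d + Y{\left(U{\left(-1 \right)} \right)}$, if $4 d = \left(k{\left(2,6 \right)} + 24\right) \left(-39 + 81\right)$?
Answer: $2727$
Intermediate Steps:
$k{\left(c,V \right)} = 5 V + 5 V c^{2}$ ($k{\left(c,V \right)} = 5 \left(c c V + V\right) = 5 \left(c^{2} V + V\right) = 5 \left(V c^{2} + V\right) = 5 \left(V + V c^{2}\right) = 5 V + 5 V c^{2}$)
$U{\left(D \right)} = -27 + 3 D$
$d = 1827$ ($d = \frac{\left(5 \cdot 6 \left(1 + 2^{2}\right) + 24\right) \left(-39 + 81\right)}{4} = \frac{\left(5 \cdot 6 \left(1 + 4\right) + 24\right) 42}{4} = \frac{\left(5 \cdot 6 \cdot 5 + 24\right) 42}{4} = \frac{\left(150 + 24\right) 42}{4} = \frac{174 \cdot 42}{4} = \frac{1}{4} \cdot 7308 = 1827$)
$d + Y{\left(U{\left(-1 \right)} \right)} = 1827 + \left(-27 + 3 \left(-1\right)\right)^{2} = 1827 + \left(-27 - 3\right)^{2} = 1827 + \left(-30\right)^{2} = 1827 + 900 = 2727$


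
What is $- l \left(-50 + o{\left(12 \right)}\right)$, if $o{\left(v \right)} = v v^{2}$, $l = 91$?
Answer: $-152698$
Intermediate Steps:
$o{\left(v \right)} = v^{3}$
$- l \left(-50 + o{\left(12 \right)}\right) = \left(-1\right) 91 \left(-50 + 12^{3}\right) = - 91 \left(-50 + 1728\right) = \left(-91\right) 1678 = -152698$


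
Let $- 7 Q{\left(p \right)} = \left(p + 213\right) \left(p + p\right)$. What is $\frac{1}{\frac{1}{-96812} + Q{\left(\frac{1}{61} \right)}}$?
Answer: $- \frac{2521662164}{2515976303} \approx -1.0023$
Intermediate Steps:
$Q{\left(p \right)} = - \frac{2 p \left(213 + p\right)}{7}$ ($Q{\left(p \right)} = - \frac{\left(p + 213\right) \left(p + p\right)}{7} = - \frac{\left(213 + p\right) 2 p}{7} = - \frac{2 p \left(213 + p\right)}{7}$)
$\frac{1}{\frac{1}{-96812} + Q{\left(\frac{1}{61} \right)}} = \frac{1}{\frac{1}{-96812} - \frac{2 \left(213 + \frac{1}{61}\right)}{7 \cdot 61}} = \frac{1}{- \frac{1}{96812} - \frac{2 \left(213 + \frac{1}{61}\right)}{427}} = \frac{1}{- \frac{1}{96812} - \frac{2}{427} \cdot \frac{12994}{61}} = \frac{1}{- \frac{1}{96812} - \frac{25988}{26047}} = \frac{1}{- \frac{2515976303}{2521662164}} = - \frac{2521662164}{2515976303}$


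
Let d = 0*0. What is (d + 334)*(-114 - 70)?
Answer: -61456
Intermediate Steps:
d = 0
(d + 334)*(-114 - 70) = (0 + 334)*(-114 - 70) = 334*(-184) = -61456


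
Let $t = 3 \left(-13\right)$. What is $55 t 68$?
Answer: $-145860$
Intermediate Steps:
$t = -39$
$55 t 68 = 55 \left(-39\right) 68 = \left(-2145\right) 68 = -145860$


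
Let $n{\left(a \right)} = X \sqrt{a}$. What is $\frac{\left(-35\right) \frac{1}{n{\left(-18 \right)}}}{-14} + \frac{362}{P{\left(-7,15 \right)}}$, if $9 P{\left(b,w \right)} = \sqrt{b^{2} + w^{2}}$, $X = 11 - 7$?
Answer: $\frac{1629 \sqrt{274}}{137} - \frac{5 i \sqrt{2}}{48} \approx 196.82 - 0.14731 i$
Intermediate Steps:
$X = 4$ ($X = 11 - 7 = 4$)
$n{\left(a \right)} = 4 \sqrt{a}$
$P{\left(b,w \right)} = \frac{\sqrt{b^{2} + w^{2}}}{9}$
$\frac{\left(-35\right) \frac{1}{n{\left(-18 \right)}}}{-14} + \frac{362}{P{\left(-7,15 \right)}} = \frac{\left(-35\right) \frac{1}{4 \sqrt{-18}}}{-14} + \frac{362}{\frac{1}{9} \sqrt{\left(-7\right)^{2} + 15^{2}}} = - \frac{35}{4 \cdot 3 i \sqrt{2}} \left(- \frac{1}{14}\right) + \frac{362}{\frac{1}{9} \sqrt{49 + 225}} = - \frac{35}{12 i \sqrt{2}} \left(- \frac{1}{14}\right) + \frac{362}{\frac{1}{9} \sqrt{274}} = - 35 \left(- \frac{i \sqrt{2}}{24}\right) \left(- \frac{1}{14}\right) + 362 \frac{9 \sqrt{274}}{274} = \frac{35 i \sqrt{2}}{24} \left(- \frac{1}{14}\right) + \frac{1629 \sqrt{274}}{137} = - \frac{5 i \sqrt{2}}{48} + \frac{1629 \sqrt{274}}{137} = \frac{1629 \sqrt{274}}{137} - \frac{5 i \sqrt{2}}{48}$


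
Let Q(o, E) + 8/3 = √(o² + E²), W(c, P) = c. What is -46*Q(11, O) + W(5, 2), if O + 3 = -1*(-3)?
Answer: -1135/3 ≈ -378.33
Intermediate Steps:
O = 0 (O = -3 - 1*(-3) = -3 + 3 = 0)
Q(o, E) = -8/3 + √(E² + o²) (Q(o, E) = -8/3 + √(o² + E²) = -8/3 + √(E² + o²))
-46*Q(11, O) + W(5, 2) = -46*(-8/3 + √(0² + 11²)) + 5 = -46*(-8/3 + √(0 + 121)) + 5 = -46*(-8/3 + √121) + 5 = -46*(-8/3 + 11) + 5 = -46*25/3 + 5 = -1150/3 + 5 = -1135/3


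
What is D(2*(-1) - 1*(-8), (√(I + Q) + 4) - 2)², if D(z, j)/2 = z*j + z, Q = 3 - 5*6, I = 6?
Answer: -1728 + 864*I*√21 ≈ -1728.0 + 3959.3*I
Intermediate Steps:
Q = -27 (Q = 3 - 30 = -27)
D(z, j) = 2*z + 2*j*z (D(z, j) = 2*(z*j + z) = 2*(j*z + z) = 2*(z + j*z) = 2*z + 2*j*z)
D(2*(-1) - 1*(-8), (√(I + Q) + 4) - 2)² = (2*(2*(-1) - 1*(-8))*(1 + ((√(6 - 27) + 4) - 2)))² = (2*(-2 + 8)*(1 + ((√(-21) + 4) - 2)))² = (2*6*(1 + ((I*√21 + 4) - 2)))² = (2*6*(1 + ((4 + I*√21) - 2)))² = (2*6*(1 + (2 + I*√21)))² = (2*6*(3 + I*√21))² = (36 + 12*I*√21)²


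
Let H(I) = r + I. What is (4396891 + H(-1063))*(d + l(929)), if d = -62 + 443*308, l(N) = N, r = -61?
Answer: 603587162537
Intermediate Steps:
d = 136382 (d = -62 + 136444 = 136382)
H(I) = -61 + I
(4396891 + H(-1063))*(d + l(929)) = (4396891 + (-61 - 1063))*(136382 + 929) = (4396891 - 1124)*137311 = 4395767*137311 = 603587162537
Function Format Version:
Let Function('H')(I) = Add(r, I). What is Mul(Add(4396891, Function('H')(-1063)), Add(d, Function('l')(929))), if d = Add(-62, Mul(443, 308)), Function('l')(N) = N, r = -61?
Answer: 603587162537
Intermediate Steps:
d = 136382 (d = Add(-62, 136444) = 136382)
Function('H')(I) = Add(-61, I)
Mul(Add(4396891, Function('H')(-1063)), Add(d, Function('l')(929))) = Mul(Add(4396891, Add(-61, -1063)), Add(136382, 929)) = Mul(Add(4396891, -1124), 137311) = Mul(4395767, 137311) = 603587162537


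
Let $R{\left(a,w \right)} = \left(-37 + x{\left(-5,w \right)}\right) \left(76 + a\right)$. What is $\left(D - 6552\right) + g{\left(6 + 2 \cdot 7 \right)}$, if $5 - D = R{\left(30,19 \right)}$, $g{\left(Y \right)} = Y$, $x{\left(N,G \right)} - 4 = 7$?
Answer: $-3771$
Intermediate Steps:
$x{\left(N,G \right)} = 11$ ($x{\left(N,G \right)} = 4 + 7 = 11$)
$R{\left(a,w \right)} = -1976 - 26 a$ ($R{\left(a,w \right)} = \left(-37 + 11\right) \left(76 + a\right) = - 26 \left(76 + a\right) = -1976 - 26 a$)
$D = 2761$ ($D = 5 - \left(-1976 - 780\right) = 5 - -2756 = 5 + 2756 = 2761$)
$\left(D - 6552\right) + g{\left(6 + 2 \cdot 7 \right)} = \left(2761 - 6552\right) + \left(6 + 2 \cdot 7\right) = -3791 + \left(6 + 14\right) = -3791 + 20 = -3771$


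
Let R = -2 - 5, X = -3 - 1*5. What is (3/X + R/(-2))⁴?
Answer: 390625/4096 ≈ 95.367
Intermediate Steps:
X = -8 (X = -3 - 5 = -8)
R = -7
(3/X + R/(-2))⁴ = (3/(-8) - 7/(-2))⁴ = (3*(-⅛) - 7*(-½))⁴ = (-3/8 + 7/2)⁴ = (25/8)⁴ = 390625/4096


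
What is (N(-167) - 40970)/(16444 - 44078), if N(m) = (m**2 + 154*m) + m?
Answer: 19483/13817 ≈ 1.4101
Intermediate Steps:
N(m) = m**2 + 155*m
(N(-167) - 40970)/(16444 - 44078) = (-167*(155 - 167) - 40970)/(16444 - 44078) = (-167*(-12) - 40970)/(-27634) = (2004 - 40970)*(-1/27634) = -38966*(-1/27634) = 19483/13817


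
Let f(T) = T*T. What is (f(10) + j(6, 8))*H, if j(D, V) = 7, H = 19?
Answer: 2033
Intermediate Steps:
f(T) = T²
(f(10) + j(6, 8))*H = (10² + 7)*19 = (100 + 7)*19 = 107*19 = 2033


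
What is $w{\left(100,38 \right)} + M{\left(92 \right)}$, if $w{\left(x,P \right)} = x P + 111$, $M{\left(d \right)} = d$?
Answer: $4003$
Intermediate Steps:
$w{\left(x,P \right)} = 111 + P x$ ($w{\left(x,P \right)} = P x + 111 = 111 + P x$)
$w{\left(100,38 \right)} + M{\left(92 \right)} = \left(111 + 38 \cdot 100\right) + 92 = \left(111 + 3800\right) + 92 = 3911 + 92 = 4003$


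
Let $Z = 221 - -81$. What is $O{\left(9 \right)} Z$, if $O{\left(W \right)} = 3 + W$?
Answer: $3624$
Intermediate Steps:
$Z = 302$ ($Z = 221 + 81 = 302$)
$O{\left(9 \right)} Z = \left(3 + 9\right) 302 = 12 \cdot 302 = 3624$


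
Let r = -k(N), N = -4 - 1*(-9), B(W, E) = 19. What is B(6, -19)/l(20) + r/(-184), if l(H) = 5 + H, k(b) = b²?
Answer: 4121/4600 ≈ 0.89587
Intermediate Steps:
N = 5 (N = -4 + 9 = 5)
r = -25 (r = -1*5² = -1*25 = -25)
B(6, -19)/l(20) + r/(-184) = 19/(5 + 20) - 25/(-184) = 19/25 - 25*(-1/184) = 19*(1/25) + 25/184 = 19/25 + 25/184 = 4121/4600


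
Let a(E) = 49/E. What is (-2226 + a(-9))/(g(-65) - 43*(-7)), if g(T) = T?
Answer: -20083/2124 ≈ -9.4553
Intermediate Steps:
(-2226 + a(-9))/(g(-65) - 43*(-7)) = (-2226 + 49/(-9))/(-65 - 43*(-7)) = (-2226 + 49*(-⅑))/(-65 + 301) = (-2226 - 49/9)/236 = -20083/9*1/236 = -20083/2124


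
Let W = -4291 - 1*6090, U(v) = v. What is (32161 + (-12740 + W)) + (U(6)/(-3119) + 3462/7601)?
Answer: 214326724132/23707519 ≈ 9040.5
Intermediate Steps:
W = -10381 (W = -4291 - 6090 = -10381)
(32161 + (-12740 + W)) + (U(6)/(-3119) + 3462/7601) = (32161 + (-12740 - 10381)) + (6/(-3119) + 3462/7601) = (32161 - 23121) + (6*(-1/3119) + 3462*(1/7601)) = 9040 + (-6/3119 + 3462/7601) = 9040 + 10752372/23707519 = 214326724132/23707519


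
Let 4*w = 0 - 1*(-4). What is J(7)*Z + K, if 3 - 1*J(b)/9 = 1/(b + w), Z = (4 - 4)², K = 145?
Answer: 145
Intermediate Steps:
Z = 0 (Z = 0² = 0)
w = 1 (w = (0 - 1*(-4))/4 = (0 + 4)/4 = (¼)*4 = 1)
J(b) = 27 - 9/(1 + b) (J(b) = 27 - 9/(b + 1) = 27 - 9/(1 + b))
J(7)*Z + K = (9*(2 + 3*7)/(1 + 7))*0 + 145 = (9*(2 + 21)/8)*0 + 145 = (9*(⅛)*23)*0 + 145 = (207/8)*0 + 145 = 0 + 145 = 145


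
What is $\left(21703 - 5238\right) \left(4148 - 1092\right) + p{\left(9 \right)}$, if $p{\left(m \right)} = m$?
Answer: $50317049$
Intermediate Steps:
$\left(21703 - 5238\right) \left(4148 - 1092\right) + p{\left(9 \right)} = \left(21703 - 5238\right) \left(4148 - 1092\right) + 9 = \left(21703 - 5238\right) 3056 + 9 = 16465 \cdot 3056 + 9 = 50317040 + 9 = 50317049$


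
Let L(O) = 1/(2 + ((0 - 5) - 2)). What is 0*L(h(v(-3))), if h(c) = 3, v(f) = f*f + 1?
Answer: 0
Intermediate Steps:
v(f) = 1 + f² (v(f) = f² + 1 = 1 + f²)
L(O) = -⅕ (L(O) = 1/(2 + (-5 - 2)) = 1/(2 - 7) = 1/(-5) = -⅕)
0*L(h(v(-3))) = 0*(-⅕) = 0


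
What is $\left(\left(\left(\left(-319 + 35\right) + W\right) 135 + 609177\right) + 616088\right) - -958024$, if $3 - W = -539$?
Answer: $2218119$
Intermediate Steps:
$W = 542$ ($W = 3 - -539 = 3 + 539 = 542$)
$\left(\left(\left(\left(-319 + 35\right) + W\right) 135 + 609177\right) + 616088\right) - -958024 = \left(\left(\left(\left(-319 + 35\right) + 542\right) 135 + 609177\right) + 616088\right) - -958024 = \left(\left(\left(-284 + 542\right) 135 + 609177\right) + 616088\right) + 958024 = \left(\left(258 \cdot 135 + 609177\right) + 616088\right) + 958024 = \left(\left(34830 + 609177\right) + 616088\right) + 958024 = \left(644007 + 616088\right) + 958024 = 1260095 + 958024 = 2218119$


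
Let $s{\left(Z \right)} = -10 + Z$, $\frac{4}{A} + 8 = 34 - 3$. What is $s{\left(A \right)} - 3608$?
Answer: $- \frac{83210}{23} \approx -3617.8$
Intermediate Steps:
$A = \frac{4}{23}$ ($A = \frac{4}{-8 + \left(34 - 3\right)} = \frac{4}{-8 + 31} = \frac{4}{23} \approx 0.17391$)
$s{\left(A \right)} - 3608 = \left(-10 + \frac{4}{23}\right) - 3608 = - \frac{226}{23} - 3608 = - \frac{83210}{23}$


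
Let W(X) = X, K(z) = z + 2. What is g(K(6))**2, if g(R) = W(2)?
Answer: 4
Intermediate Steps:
K(z) = 2 + z
g(R) = 2
g(K(6))**2 = 2**2 = 4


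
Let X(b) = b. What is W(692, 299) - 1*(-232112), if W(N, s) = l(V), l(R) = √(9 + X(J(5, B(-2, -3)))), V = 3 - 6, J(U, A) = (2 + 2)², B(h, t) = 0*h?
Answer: 232117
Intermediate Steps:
B(h, t) = 0
J(U, A) = 16 (J(U, A) = 4² = 16)
V = -3
l(R) = 5 (l(R) = √(9 + 16) = √25 = 5)
W(N, s) = 5
W(692, 299) - 1*(-232112) = 5 - 1*(-232112) = 5 + 232112 = 232117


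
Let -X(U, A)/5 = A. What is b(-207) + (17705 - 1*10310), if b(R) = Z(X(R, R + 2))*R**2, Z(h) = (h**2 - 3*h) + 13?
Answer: 44887034382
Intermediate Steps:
X(U, A) = -5*A
Z(h) = 13 + h**2 - 3*h
b(R) = R**2*(43 + (-10 - 5*R)**2 + 15*R) (b(R) = (13 + (-5*(R + 2))**2 - (-15)*(R + 2))*R**2 = (13 + (-5*(2 + R))**2 - (-15)*(2 + R))*R**2 = (13 + (-10 - 5*R)**2 - 3*(-10 - 5*R))*R**2 = (13 + (-10 - 5*R)**2 + (30 + 15*R))*R**2 = (43 + (-10 - 5*R)**2 + 15*R)*R**2 = R**2*(43 + (-10 - 5*R)**2 + 15*R))
b(-207) + (17705 - 1*10310) = (-207)**2*(143 + 25*(-207)**2 + 115*(-207)) + (17705 - 1*10310) = 42849*(143 + 25*42849 - 23805) + (17705 - 10310) = 42849*(143 + 1071225 - 23805) + 7395 = 42849*1047563 + 7395 = 44887026987 + 7395 = 44887034382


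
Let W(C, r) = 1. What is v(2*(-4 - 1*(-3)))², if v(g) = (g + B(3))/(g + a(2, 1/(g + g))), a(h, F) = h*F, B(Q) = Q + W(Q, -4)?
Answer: 16/25 ≈ 0.64000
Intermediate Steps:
B(Q) = 1 + Q (B(Q) = Q + 1 = 1 + Q)
a(h, F) = F*h
v(g) = (4 + g)/(g + 1/g) (v(g) = (g + (1 + 3))/(g + 2/(g + g)) = (g + 4)/(g + 2/(2*g)) = (4 + g)/(g + (1/(2*g))*2) = (4 + g)/(g + 1/g))
v(2*(-4 - 1*(-3)))² = ((2*(-4 - 1*(-3)))*(4 + 2*(-4 - 1*(-3)))/(1 + (2*(-4 - 1*(-3)))²))² = ((2*(-4 + 3))*(4 + 2*(-4 + 3))/(1 + (2*(-4 + 3))²))² = ((2*(-1))*(4 + 2*(-1))/(1 + (2*(-1))²))² = (-2*(4 - 2)/(1 + (-2)²))² = (-2*2/(1 + 4))² = (-2*2/5)² = (-2*⅕*2)² = (-⅘)² = 16/25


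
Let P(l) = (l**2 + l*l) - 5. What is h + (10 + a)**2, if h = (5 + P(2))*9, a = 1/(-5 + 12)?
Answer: 8569/49 ≈ 174.88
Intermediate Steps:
P(l) = -5 + 2*l**2 (P(l) = (l**2 + l**2) - 5 = 2*l**2 - 5 = -5 + 2*l**2)
a = 1/7 ≈ 0.14286
h = 72 (h = (5 + (-5 + 2*2**2))*9 = (5 + (-5 + 2*4))*9 = (5 + (-5 + 8))*9 = (5 + 3)*9 = 8*9 = 72)
h + (10 + a)**2 = 72 + (10 + 1/7)**2 = 72 + (71/7)**2 = 72 + 5041/49 = 8569/49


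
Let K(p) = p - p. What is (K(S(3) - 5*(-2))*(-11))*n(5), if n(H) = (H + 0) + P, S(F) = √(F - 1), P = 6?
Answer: 0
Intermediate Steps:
S(F) = √(-1 + F)
n(H) = 6 + H (n(H) = (H + 0) + 6 = H + 6 = 6 + H)
K(p) = 0
(K(S(3) - 5*(-2))*(-11))*n(5) = (0*(-11))*(6 + 5) = 0*11 = 0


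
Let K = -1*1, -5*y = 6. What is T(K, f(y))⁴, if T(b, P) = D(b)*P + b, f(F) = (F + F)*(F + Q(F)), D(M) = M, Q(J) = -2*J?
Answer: 4879681/390625 ≈ 12.492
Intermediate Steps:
y = -6/5 (y = -⅕*6 = -6/5 ≈ -1.2000)
K = -1
f(F) = -2*F² (f(F) = (F + F)*(F - 2*F) = (2*F)*(-F) = -2*F²)
T(b, P) = b + P*b (T(b, P) = b*P + b = P*b + b = b + P*b)
T(K, f(y))⁴ = (-(1 - 2*(-6/5)²))⁴ = (-(1 - 2*36/25))⁴ = (-(1 - 72/25))⁴ = (-1*(-47/25))⁴ = (47/25)⁴ = 4879681/390625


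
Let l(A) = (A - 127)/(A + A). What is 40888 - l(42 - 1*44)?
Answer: 163423/4 ≈ 40856.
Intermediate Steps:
l(A) = (-127 + A)/(2*A) (l(A) = (-127 + A)/((2*A)) = (-127 + A)*(1/(2*A)) = (-127 + A)/(2*A))
40888 - l(42 - 1*44) = 40888 - (-127 + (42 - 1*44))/(2*(42 - 1*44)) = 40888 - (-127 + (42 - 44))/(2*(42 - 44)) = 40888 - (-127 - 2)/(2*(-2)) = 40888 - (-1)*(-129)/(2*2) = 40888 - 1*129/4 = 40888 - 129/4 = 163423/4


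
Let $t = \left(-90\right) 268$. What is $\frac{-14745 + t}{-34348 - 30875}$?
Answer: $\frac{12955}{21741} \approx 0.59588$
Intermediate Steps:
$t = -24120$
$\frac{-14745 + t}{-34348 - 30875} = \frac{-14745 - 24120}{-34348 - 30875} = - \frac{38865}{-65223} = \left(-38865\right) \left(- \frac{1}{65223}\right) = \frac{12955}{21741}$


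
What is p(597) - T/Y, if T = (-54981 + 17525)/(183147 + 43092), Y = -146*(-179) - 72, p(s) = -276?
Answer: -813681214156/2948120409 ≈ -276.00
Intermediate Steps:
Y = 26062 (Y = 26134 - 72 = 26062)
T = -37456/226239 ≈ -0.16556
p(597) - T/Y = -276 - (-37456)/(226239*26062) = -276 - 1*(-18728/2948120409) = -276 + 18728/2948120409 = -813681214156/2948120409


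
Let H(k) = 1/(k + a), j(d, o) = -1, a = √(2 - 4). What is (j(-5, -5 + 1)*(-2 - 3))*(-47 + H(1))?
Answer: 5*(-47*√2 + 46*I)/(√2 - I) ≈ -233.33 - 2.357*I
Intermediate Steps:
a = I*√2 (a = √(-2) = I*√2 ≈ 1.4142*I)
H(k) = 1/(k + I*√2)
(j(-5, -5 + 1)*(-2 - 3))*(-47 + H(1)) = (-(-2 - 3))*(-47 + 1/(1 + I*√2)) = (-1*(-5))*(-47 + 1/(1 + I*√2)) = 5*(-47 + 1/(1 + I*√2)) = -235 + 5/(1 + I*√2)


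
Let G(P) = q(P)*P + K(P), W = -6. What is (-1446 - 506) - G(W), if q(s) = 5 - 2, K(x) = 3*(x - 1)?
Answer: -1913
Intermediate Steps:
K(x) = -3 + 3*x (K(x) = 3*(-1 + x) = -3 + 3*x)
q(s) = 3
G(P) = -3 + 6*P (G(P) = 3*P + (-3 + 3*P) = -3 + 6*P)
(-1446 - 506) - G(W) = (-1446 - 506) - (-3 + 6*(-6)) = -1952 - (-3 - 36) = -1952 - 1*(-39) = -1952 + 39 = -1913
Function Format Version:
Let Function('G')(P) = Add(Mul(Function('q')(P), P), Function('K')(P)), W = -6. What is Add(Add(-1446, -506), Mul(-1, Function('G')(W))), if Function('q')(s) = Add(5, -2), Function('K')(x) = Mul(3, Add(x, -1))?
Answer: -1913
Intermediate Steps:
Function('K')(x) = Add(-3, Mul(3, x)) (Function('K')(x) = Mul(3, Add(-1, x)) = Add(-3, Mul(3, x)))
Function('q')(s) = 3
Function('G')(P) = Add(-3, Mul(6, P)) (Function('G')(P) = Add(Mul(3, P), Add(-3, Mul(3, P))) = Add(-3, Mul(6, P)))
Add(Add(-1446, -506), Mul(-1, Function('G')(W))) = Add(Add(-1446, -506), Mul(-1, Add(-3, Mul(6, -6)))) = Add(-1952, Mul(-1, Add(-3, -36))) = Add(-1952, Mul(-1, -39)) = Add(-1952, 39) = -1913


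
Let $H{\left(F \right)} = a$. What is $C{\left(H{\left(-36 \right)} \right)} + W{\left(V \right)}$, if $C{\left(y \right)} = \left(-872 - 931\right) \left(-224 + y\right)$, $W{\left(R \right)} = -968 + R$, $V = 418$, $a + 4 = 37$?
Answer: $343823$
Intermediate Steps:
$a = 33$ ($a = -4 + 37 = 33$)
$H{\left(F \right)} = 33$
$C{\left(y \right)} = 403872 - 1803 y$ ($C{\left(y \right)} = - 1803 \left(-224 + y\right) = 403872 - 1803 y$)
$C{\left(H{\left(-36 \right)} \right)} + W{\left(V \right)} = \left(403872 - 59499\right) + \left(-968 + 418\right) = \left(403872 - 59499\right) - 550 = 344373 - 550 = 343823$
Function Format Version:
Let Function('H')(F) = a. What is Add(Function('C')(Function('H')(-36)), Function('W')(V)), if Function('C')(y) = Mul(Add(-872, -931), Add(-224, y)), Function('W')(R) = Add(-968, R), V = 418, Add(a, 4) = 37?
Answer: 343823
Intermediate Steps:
a = 33 (a = Add(-4, 37) = 33)
Function('H')(F) = 33
Function('C')(y) = Add(403872, Mul(-1803, y)) (Function('C')(y) = Mul(-1803, Add(-224, y)) = Add(403872, Mul(-1803, y)))
Add(Function('C')(Function('H')(-36)), Function('W')(V)) = Add(Add(403872, Mul(-1803, 33)), Add(-968, 418)) = Add(Add(403872, -59499), -550) = Add(344373, -550) = 343823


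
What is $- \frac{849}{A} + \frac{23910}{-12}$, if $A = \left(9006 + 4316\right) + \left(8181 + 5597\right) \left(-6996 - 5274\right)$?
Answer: $- \frac{168408827308}{84521369} \approx -1992.5$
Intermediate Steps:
$A = -169042738$ ($A = 13322 + 13778 \left(-12270\right) = 13322 - 169056060 = -169042738$)
$- \frac{849}{A} + \frac{23910}{-12} = - \frac{849}{-169042738} + \frac{23910}{-12} = \left(-849\right) \left(- \frac{1}{169042738}\right) + 23910 \left(- \frac{1}{12}\right) = \frac{849}{169042738} - \frac{3985}{2} = - \frac{168408827308}{84521369}$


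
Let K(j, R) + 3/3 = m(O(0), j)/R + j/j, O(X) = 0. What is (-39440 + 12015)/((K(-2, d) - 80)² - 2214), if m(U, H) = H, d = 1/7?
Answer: -27425/6622 ≈ -4.1415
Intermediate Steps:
d = ⅐ ≈ 0.14286
K(j, R) = j/R (K(j, R) = -1 + (j/R + j/j) = -1 + (j/R + 1) = -1 + (1 + j/R) = j/R)
(-39440 + 12015)/((K(-2, d) - 80)² - 2214) = (-39440 + 12015)/((-2/⅐ - 80)² - 2214) = -27425/((-2*7 - 80)² - 2214) = -27425/((-14 - 80)² - 2214) = -27425/((-94)² - 2214) = -27425/(8836 - 2214) = -27425/6622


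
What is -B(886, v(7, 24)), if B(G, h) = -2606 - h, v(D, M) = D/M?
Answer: 62551/24 ≈ 2606.3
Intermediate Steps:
-B(886, v(7, 24)) = -(-2606 - 7/24) = -1*(-62551/24) = 62551/24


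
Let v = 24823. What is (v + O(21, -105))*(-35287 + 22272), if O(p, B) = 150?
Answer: -325023595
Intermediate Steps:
(v + O(21, -105))*(-35287 + 22272) = (24823 + 150)*(-35287 + 22272) = 24973*(-13015) = -325023595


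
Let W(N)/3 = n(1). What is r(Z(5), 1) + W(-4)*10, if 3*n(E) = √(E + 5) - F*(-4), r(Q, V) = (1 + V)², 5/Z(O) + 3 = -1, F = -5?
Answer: -196 + 10*√6 ≈ -171.51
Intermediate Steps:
Z(O) = -5/4 (Z(O) = 5/(-3 - 1) = 5/(-4) = 5*(-¼) = -5/4)
n(E) = -20/3 + √(5 + E)/3 (n(E) = (√(E + 5) - (-5)*(-4))/3 = (√(5 + E) - 1*20)/3 = (√(5 + E) - 20)/3 = (-20 + √(5 + E))/3 = -20/3 + √(5 + E)/3)
W(N) = -20 + √6 (W(N) = 3*(-20/3 + √(5 + 1)/3) = 3*(-20/3 + √6/3) = -20 + √6)
r(Z(5), 1) + W(-4)*10 = (1 + 1)² + (-20 + √6)*10 = 2² + (-200 + 10*√6) = 4 + (-200 + 10*√6) = -196 + 10*√6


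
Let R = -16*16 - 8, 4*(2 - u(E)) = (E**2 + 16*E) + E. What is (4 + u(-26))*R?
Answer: 13860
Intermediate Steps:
u(E) = 2 - 17*E/4 - E**2/4 (u(E) = 2 - ((E**2 + 16*E) + E)/4 = 2 - (E**2 + 17*E)/4 = 2 + (-17*E/4 - E**2/4) = 2 - 17*E/4 - E**2/4)
R = -264 (R = -256 - 8 = -264)
(4 + u(-26))*R = (4 + (2 - 17/4*(-26) - 1/4*(-26)**2))*(-264) = (4 + (2 + 221/2 - 1/4*676))*(-264) = (4 + (2 + 221/2 - 169))*(-264) = (4 - 113/2)*(-264) = -105/2*(-264) = 13860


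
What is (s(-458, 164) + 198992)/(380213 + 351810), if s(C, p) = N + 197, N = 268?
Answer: 199457/732023 ≈ 0.27247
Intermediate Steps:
s(C, p) = 465 (s(C, p) = 268 + 197 = 465)
(s(-458, 164) + 198992)/(380213 + 351810) = (465 + 198992)/(380213 + 351810) = 199457/732023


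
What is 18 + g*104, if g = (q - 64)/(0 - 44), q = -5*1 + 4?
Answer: 1888/11 ≈ 171.64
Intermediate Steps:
q = -1 (q = -5 + 4 = -1)
g = 65/44 (g = (-1 - 64)/(0 - 44) = -65/(-44) = -65*(-1/44) = 65/44 ≈ 1.4773)
18 + g*104 = 18 + (65/44)*104 = 18 + 1690/11 = 1888/11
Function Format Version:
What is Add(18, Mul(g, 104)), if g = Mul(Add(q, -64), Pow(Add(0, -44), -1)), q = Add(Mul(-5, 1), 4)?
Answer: Rational(1888, 11) ≈ 171.64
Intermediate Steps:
q = -1 (q = Add(-5, 4) = -1)
g = Rational(65, 44) (g = Mul(Add(-1, -64), Pow(Add(0, -44), -1)) = Mul(-65, Pow(-44, -1)) = Mul(-65, Rational(-1, 44)) = Rational(65, 44) ≈ 1.4773)
Add(18, Mul(g, 104)) = Add(18, Mul(Rational(65, 44), 104)) = Add(18, Rational(1690, 11)) = Rational(1888, 11)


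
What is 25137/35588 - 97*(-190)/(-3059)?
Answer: -4353329/818524 ≈ -5.3185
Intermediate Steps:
25137/35588 - 97*(-190)/(-3059) = 25137*(1/35588) + 18430*(-1/3059) = 3591/5084 - 970/161 = -4353329/818524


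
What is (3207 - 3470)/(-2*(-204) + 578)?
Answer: -263/986 ≈ -0.26673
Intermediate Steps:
(3207 - 3470)/(-2*(-204) + 578) = -263/(408 + 578) = -263/986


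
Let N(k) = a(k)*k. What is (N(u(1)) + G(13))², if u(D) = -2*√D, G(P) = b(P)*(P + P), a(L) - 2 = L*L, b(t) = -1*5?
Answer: 20164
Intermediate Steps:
b(t) = -5
a(L) = 2 + L² (a(L) = 2 + L*L = 2 + L²)
G(P) = -10*P (G(P) = -5*(P + P) = -10*P)
N(k) = k*(2 + k²) (N(k) = (2 + k²)*k = k*(2 + k²))
(N(u(1)) + G(13))² = ((-2*√1)*(2 + (-2*√1)²) - 10*13)² = ((-2*1)*(2 + (-2*1)²) - 130)² = (-2*(2 + (-2)²) - 130)² = (-2*(2 + 4) - 130)² = (-2*6 - 130)² = (-12 - 130)² = (-142)² = 20164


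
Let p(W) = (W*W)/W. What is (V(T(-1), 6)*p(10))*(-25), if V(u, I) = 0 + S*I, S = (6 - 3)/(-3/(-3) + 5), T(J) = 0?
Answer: -750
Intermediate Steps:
S = ½ (S = 3/(-3*(-⅓) + 5) = 3/(1 + 5) = 3/6 = 3*(⅙) = ½ ≈ 0.50000)
p(W) = W (p(W) = W²/W = W)
V(u, I) = I/2 (V(u, I) = 0 + I/2 = I/2)
(V(T(-1), 6)*p(10))*(-25) = (((½)*6)*10)*(-25) = (3*10)*(-25) = 30*(-25) = -750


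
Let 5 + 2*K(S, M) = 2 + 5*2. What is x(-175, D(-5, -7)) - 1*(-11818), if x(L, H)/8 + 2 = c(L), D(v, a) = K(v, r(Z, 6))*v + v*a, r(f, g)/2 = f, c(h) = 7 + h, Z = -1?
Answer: 10458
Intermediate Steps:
r(f, g) = 2*f
K(S, M) = 7/2 (K(S, M) = -5/2 + (2 + 5*2)/2 = -5/2 + (2 + 10)/2 = -5/2 + (1/2)*12 = -5/2 + 6 = 7/2)
D(v, a) = 7*v/2 + a*v (D(v, a) = 7*v/2 + v*a = 7*v/2 + a*v)
x(L, H) = 40 + 8*L (x(L, H) = -16 + 8*(7 + L) = -16 + (56 + 8*L) = 40 + 8*L)
x(-175, D(-5, -7)) - 1*(-11818) = (40 + 8*(-175)) - 1*(-11818) = (40 - 1400) + 11818 = -1360 + 11818 = 10458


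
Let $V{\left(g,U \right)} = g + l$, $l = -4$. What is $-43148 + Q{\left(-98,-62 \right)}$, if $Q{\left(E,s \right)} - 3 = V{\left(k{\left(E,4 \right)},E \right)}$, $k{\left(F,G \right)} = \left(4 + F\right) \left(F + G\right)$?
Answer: $-34313$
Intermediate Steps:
$V{\left(g,U \right)} = -4 + g$ ($V{\left(g,U \right)} = g - 4 = -4 + g$)
$Q{\left(E,s \right)} = 15 + E^{2} + 8 E$ ($Q{\left(E,s \right)} = 3 - \left(-12 - E^{2} - 4 E - E 4\right) = 3 - \left(-12 - E^{2} - 8 E\right) = 3 + \left(12 + E^{2} + 8 E\right) = 15 + E^{2} + 8 E$)
$-43148 + Q{\left(-98,-62 \right)} = -43148 + \left(15 + \left(-98\right)^{2} + 8 \left(-98\right)\right) = -43148 + \left(15 + 9604 - 784\right) = -43148 + 8835 = -34313$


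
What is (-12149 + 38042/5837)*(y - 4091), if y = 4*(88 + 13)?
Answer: 261318598977/5837 ≈ 4.4769e+7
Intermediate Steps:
y = 404 (y = 4*101 = 404)
(-12149 + 38042/5837)*(y - 4091) = (-12149 + 38042/5837)*(404 - 4091) = (-12149 + 38042*(1/5837))*(-3687) = (-12149 + 38042/5837)*(-3687) = -70875671/5837*(-3687) = 261318598977/5837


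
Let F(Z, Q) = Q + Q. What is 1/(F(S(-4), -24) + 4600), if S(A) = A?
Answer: 1/4552 ≈ 0.00021968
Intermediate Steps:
F(Z, Q) = 2*Q
1/(F(S(-4), -24) + 4600) = 1/(2*(-24) + 4600) = 1/(-48 + 4600) = 1/4552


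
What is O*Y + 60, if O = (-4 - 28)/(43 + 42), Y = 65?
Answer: 604/17 ≈ 35.529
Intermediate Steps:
O = -32/85 ≈ -0.37647
O*Y + 60 = -32/85*65 + 60 = -416/17 + 60 = 604/17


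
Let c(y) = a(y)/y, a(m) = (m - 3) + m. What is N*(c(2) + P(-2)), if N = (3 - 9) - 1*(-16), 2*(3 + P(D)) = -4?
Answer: -45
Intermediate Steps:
P(D) = -5 (P(D) = -3 + (½)*(-4) = -3 - 2 = -5)
a(m) = -3 + 2*m (a(m) = (-3 + m) + m = -3 + 2*m)
c(y) = (-3 + 2*y)/y
N = 10 (N = -6 + 16 = 10)
N*(c(2) + P(-2)) = 10*((2 - 3/2) - 5) = 10*(½ - 5) = 10*(-9/2) = -45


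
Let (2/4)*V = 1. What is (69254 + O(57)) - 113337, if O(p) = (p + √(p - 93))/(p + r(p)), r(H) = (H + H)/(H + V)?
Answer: -2689004/61 + 118*I/1159 ≈ -44082.0 + 0.10181*I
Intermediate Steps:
V = 2 (V = 2*1 = 2)
r(H) = 2*H/(2 + H) (r(H) = (H + H)/(H + 2) = (2*H)/(2 + H) = 2*H/(2 + H))
O(p) = (p + √(-93 + p))/(p + 2*p/(2 + p)) (O(p) = (p + √(p - 93))/(p + 2*p/(2 + p)) = (p + √(-93 + p))/(p + 2*p/(2 + p)))
(69254 + O(57)) - 113337 = (69254 + (2 + 57)*(57 + √(-93 + 57))/(57*(4 + 57))) - 113337 = (69254 + (1/57)*59*(57 + √(-36))/61) - 113337 = (69254 + (1/57)*(1/61)*59*(57 + 6*I)) - 113337 = (69254 + (59/61 + 118*I/1159)) - 113337 = (4224553/61 + 118*I/1159) - 113337 = -2689004/61 + 118*I/1159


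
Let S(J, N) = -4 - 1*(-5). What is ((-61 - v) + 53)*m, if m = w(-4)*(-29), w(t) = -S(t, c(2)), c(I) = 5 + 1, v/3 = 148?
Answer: -13108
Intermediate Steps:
v = 444 (v = 3*148 = 444)
c(I) = 6
S(J, N) = 1 (S(J, N) = -4 + 5 = 1)
w(t) = -1 (w(t) = -1*1 = -1)
m = 29 (m = -1*(-29) = 29)
((-61 - v) + 53)*m = ((-61 - 1*444) + 53)*29 = ((-61 - 444) + 53)*29 = (-505 + 53)*29 = -452*29 = -13108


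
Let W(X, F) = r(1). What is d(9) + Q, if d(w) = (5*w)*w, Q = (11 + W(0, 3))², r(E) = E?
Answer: 549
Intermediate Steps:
W(X, F) = 1
Q = 144 (Q = (11 + 1)² = 12² = 144)
d(w) = 5*w²
d(9) + Q = 5*9² + 144 = 5*81 + 144 = 405 + 144 = 549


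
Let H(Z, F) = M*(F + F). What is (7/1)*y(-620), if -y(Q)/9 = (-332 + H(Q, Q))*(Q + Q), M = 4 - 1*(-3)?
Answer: -704017440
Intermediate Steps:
M = 7 (M = 4 + 3 = 7)
H(Z, F) = 14*F (H(Z, F) = 7*(F + F) = 7*(2*F) = 14*F)
y(Q) = -18*Q*(-332 + 14*Q) (y(Q) = -9*(-332 + 14*Q)*(Q + Q) = -9*(-332 + 14*Q)*2*Q = -18*Q*(-332 + 14*Q))
(7/1)*y(-620) = (7/1)*(36*(-620)*(166 - 7*(-620))) = (7*1)*(36*(-620)*(166 + 4340)) = 7*(36*(-620)*4506) = 7*(-100573920) = -704017440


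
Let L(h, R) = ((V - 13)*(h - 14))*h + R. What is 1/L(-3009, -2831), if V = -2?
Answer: -1/136445936 ≈ -7.3289e-9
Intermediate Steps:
L(h, R) = R + h*(210 - 15*h) (L(h, R) = ((-2 - 13)*(h - 14))*h + R = (-15*(-14 + h))*h + R = (210 - 15*h)*h + R = h*(210 - 15*h) + R = R + h*(210 - 15*h))
1/L(-3009, -2831) = 1/(-2831 - 15*(-3009)² + 210*(-3009)) = 1/(-2831 - 15*9054081 - 631890) = 1/(-2831 - 135811215 - 631890) = 1/(-136445936) = -1/136445936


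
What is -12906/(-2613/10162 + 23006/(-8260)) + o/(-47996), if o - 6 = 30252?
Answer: 1624581183279447/383023606706 ≈ 4241.5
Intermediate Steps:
o = 30258 (o = 6 + 30252 = 30258)
-12906/(-2613/10162 + 23006/(-8260)) + o/(-47996) = -12906/(-2613/10162 + 23006/(-8260)) + 30258/(-47996) = -12906/(-2613*1/10162 + 23006*(-1/8260)) + 30258*(-1/47996) = -12906/(-2613/10162 - 11503/4130) - 15129/23998 = -12906/(-31921294/10492265) - 15129/23998 = -12906*(-10492265/31921294) - 15129/23998 = 67706586045/15960647 - 15129/23998 = 1624581183279447/383023606706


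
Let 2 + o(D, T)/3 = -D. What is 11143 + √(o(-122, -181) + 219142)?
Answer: 11143 + √219502 ≈ 11612.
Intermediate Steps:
o(D, T) = -6 - 3*D (o(D, T) = -6 + 3*(-D) = -6 - 3*D)
11143 + √(o(-122, -181) + 219142) = 11143 + √((-6 - 3*(-122)) + 219142) = 11143 + √((-6 + 366) + 219142) = 11143 + √(360 + 219142) = 11143 + √219502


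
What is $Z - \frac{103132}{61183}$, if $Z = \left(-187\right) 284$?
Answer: $- \frac{55074744}{1037} \approx -53110.0$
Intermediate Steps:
$Z = -53108$
$Z - \frac{103132}{61183} = -53108 - \frac{103132}{61183} = -53108 - \frac{1748}{1037} = - \frac{55074744}{1037}$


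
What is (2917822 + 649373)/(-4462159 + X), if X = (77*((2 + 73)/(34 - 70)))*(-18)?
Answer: -7134390/8918543 ≈ -0.79995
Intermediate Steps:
X = 5775/2 (X = (77*(75/(-36)))*(-18) = (77*(75*(-1/36)))*(-18) = (77*(-25/12))*(-18) = -1925/12*(-18) = 5775/2 ≈ 2887.5)
(2917822 + 649373)/(-4462159 + X) = (2917822 + 649373)/(-4462159 + 5775/2) = 3567195/(-8918543/2) = 3567195*(-2/8918543) = -7134390/8918543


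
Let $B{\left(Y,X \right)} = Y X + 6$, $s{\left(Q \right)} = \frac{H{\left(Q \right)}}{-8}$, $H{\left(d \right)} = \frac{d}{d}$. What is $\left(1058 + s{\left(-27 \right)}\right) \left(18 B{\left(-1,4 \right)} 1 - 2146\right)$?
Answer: $- \frac{8928465}{4} \approx -2.2321 \cdot 10^{6}$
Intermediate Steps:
$H{\left(d \right)} = 1$
$s{\left(Q \right)} = - \frac{1}{8}$ ($s{\left(Q \right)} = 1 \frac{1}{-8} = 1 \left(- \frac{1}{8}\right) = - \frac{1}{8}$)
$B{\left(Y,X \right)} = 6 + X Y$ ($B{\left(Y,X \right)} = X Y + 6 = 6 + X Y$)
$\left(1058 + s{\left(-27 \right)}\right) \left(18 B{\left(-1,4 \right)} 1 - 2146\right) = \left(1058 - \frac{1}{8}\right) \left(18 \left(6 + 4 \left(-1\right)\right) 1 - 2146\right) = \frac{8463 \left(18 \left(6 - 4\right) 1 - 2146\right)}{8} = \frac{8463 \left(18 \cdot 2 \cdot 1 - 2146\right)}{8} = \frac{8463 \left(36 \cdot 1 - 2146\right)}{8} = \frac{8463 \left(36 - 2146\right)}{8} = \frac{8463}{8} \left(-2110\right) = - \frac{8928465}{4}$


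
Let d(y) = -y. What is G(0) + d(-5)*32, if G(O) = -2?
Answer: 158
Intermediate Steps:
G(0) + d(-5)*32 = -2 - 1*(-5)*32 = -2 + 5*32 = -2 + 160 = 158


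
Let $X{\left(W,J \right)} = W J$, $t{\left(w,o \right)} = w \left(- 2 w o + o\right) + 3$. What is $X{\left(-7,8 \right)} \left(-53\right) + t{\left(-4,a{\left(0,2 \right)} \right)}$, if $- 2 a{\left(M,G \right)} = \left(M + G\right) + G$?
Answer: $3043$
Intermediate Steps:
$a{\left(M,G \right)} = - G - \frac{M}{2}$ ($a{\left(M,G \right)} = - \frac{\left(M + G\right) + G}{2} = - \frac{\left(G + M\right) + G}{2} = - \frac{M + 2 G}{2} = - G - \frac{M}{2}$)
$t{\left(w,o \right)} = 3 + w \left(o - 2 o w\right)$ ($t{\left(w,o \right)} = w \left(- 2 o w + o\right) + 3 = w \left(o - 2 o w\right) + 3 = 3 + w \left(o - 2 o w\right)$)
$X{\left(W,J \right)} = J W$
$X{\left(-7,8 \right)} \left(-53\right) + t{\left(-4,a{\left(0,2 \right)} \right)} = 8 \left(-7\right) \left(-53\right) + \left(3 + \left(\left(-1\right) 2 - 0\right) \left(-4\right) - 2 \left(\left(-1\right) 2 - 0\right) \left(-4\right)^{2}\right) = \left(-56\right) \left(-53\right) + \left(3 + \left(-2 + 0\right) \left(-4\right) - 2 \left(-2 + 0\right) 16\right) = 2968 - \left(-11 - 64\right) = 2968 + \left(3 + 8 + 64\right) = 2968 + 75 = 3043$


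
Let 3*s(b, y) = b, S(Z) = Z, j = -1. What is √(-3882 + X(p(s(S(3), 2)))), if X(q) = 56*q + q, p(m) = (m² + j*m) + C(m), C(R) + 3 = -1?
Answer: I*√4110 ≈ 64.109*I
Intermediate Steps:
C(R) = -4 (C(R) = -3 - 1 = -4)
s(b, y) = b/3
p(m) = -4 + m² - m (p(m) = (m² - m) - 4 = -4 + m² - m)
X(q) = 57*q
√(-3882 + X(p(s(S(3), 2)))) = √(-3882 + 57*(-4 + ((⅓)*3)² - 3/3)) = √(-3882 + 57*(-4 + 1² - 1*1)) = √(-3882 + 57*(-4 + 1 - 1)) = √(-3882 + 57*(-4)) = √(-3882 - 228) = √(-4110) = I*√4110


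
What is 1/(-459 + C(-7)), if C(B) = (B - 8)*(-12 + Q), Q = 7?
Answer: -1/384 ≈ -0.0026042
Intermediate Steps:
C(B) = 40 - 5*B (C(B) = (B - 8)*(-12 + 7) = (-8 + B)*(-5) = 40 - 5*B)
1/(-459 + C(-7)) = 1/(-459 + (40 - 5*(-7))) = 1/(-459 + (40 + 35)) = 1/(-459 + 75) = 1/(-384) = -1/384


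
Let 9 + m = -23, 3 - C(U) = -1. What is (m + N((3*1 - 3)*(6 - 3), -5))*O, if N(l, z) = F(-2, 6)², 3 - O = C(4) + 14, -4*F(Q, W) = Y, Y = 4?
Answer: 465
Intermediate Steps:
C(U) = 4 (C(U) = 3 - 1*(-1) = 3 + 1 = 4)
m = -32 (m = -9 - 23 = -32)
F(Q, W) = -1 (F(Q, W) = -¼*4 = -1)
O = -15 (O = 3 - (4 + 14) = 3 - 1*18 = 3 - 18 = -15)
N(l, z) = 1 (N(l, z) = (-1)² = 1)
(m + N((3*1 - 3)*(6 - 3), -5))*O = (-32 + 1)*(-15) = -31*(-15) = 465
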